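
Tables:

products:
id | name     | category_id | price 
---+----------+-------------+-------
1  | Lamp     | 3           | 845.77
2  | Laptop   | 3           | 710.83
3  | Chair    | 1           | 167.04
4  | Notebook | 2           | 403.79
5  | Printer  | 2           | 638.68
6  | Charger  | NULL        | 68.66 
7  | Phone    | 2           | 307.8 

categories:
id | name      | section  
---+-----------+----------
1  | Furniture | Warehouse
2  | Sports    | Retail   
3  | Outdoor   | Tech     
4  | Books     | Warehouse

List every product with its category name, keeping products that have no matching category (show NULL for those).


LEFT JOIN keeps every row from products (the left table); where category_id has no match in categories, the category columns become NULL. Walk through each product:
  - product 1 (Lamp): category_id=3 -> matches Outdoor
  - product 2 (Laptop): category_id=3 -> matches Outdoor
  - product 3 (Chair): category_id=1 -> matches Furniture
  - product 4 (Notebook): category_id=2 -> matches Sports
  - product 5 (Printer): category_id=2 -> matches Sports
  - product 6 (Charger): category_id=NULL, no match -> kept with NULL
  - product 7 (Phone): category_id=2 -> matches Sports
All 7 rows appear; 1 has NULL category.

SQL:
SELECT a.name, b.name AS category
FROM products a
LEFT JOIN categories b ON a.category_id = b.id

Result:
name     | category 
---------+----------
Lamp     | Outdoor  
Laptop   | Outdoor  
Chair    | Furniture
Notebook | Sports   
Printer  | Sports   
Charger  | NULL     
Phone    | Sports   


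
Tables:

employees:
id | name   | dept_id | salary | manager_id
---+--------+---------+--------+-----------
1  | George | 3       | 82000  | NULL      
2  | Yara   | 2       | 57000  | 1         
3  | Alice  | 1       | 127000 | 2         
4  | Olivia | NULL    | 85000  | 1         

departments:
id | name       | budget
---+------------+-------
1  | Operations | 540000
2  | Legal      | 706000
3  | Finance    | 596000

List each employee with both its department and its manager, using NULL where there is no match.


Two LEFT JOINs from the same base table employees: one to departments via dept_id, one to employees itself via manager_id. Both are LEFT so every employee is preserved.
Match against departments:
  - employee 1 (George): dept_id=3 -> matches Finance
  - employee 2 (Yara): dept_id=2 -> matches Legal
  - employee 3 (Alice): dept_id=1 -> matches Operations
  - employee 4 (Olivia): dept_id=NULL, no match -> kept with NULL
Match against employees (self):
  - employee 1 (George): manager_id=NULL -> NULL
  - employee 2 (Yara): manager_id=1 -> George
  - employee 3 (Alice): manager_id=2 -> Yara
  - employee 4 (Olivia): manager_id=1 -> George

SQL:
SELECT a.name, b.name AS department, c.name AS manager
FROM employees a
LEFT JOIN departments b ON a.dept_id = b.id
LEFT JOIN employees c ON a.manager_id = c.id

Result:
name   | department | manager
-------+------------+--------
George | Finance    | NULL   
Yara   | Legal      | George 
Alice  | Operations | Yara   
Olivia | NULL       | George 


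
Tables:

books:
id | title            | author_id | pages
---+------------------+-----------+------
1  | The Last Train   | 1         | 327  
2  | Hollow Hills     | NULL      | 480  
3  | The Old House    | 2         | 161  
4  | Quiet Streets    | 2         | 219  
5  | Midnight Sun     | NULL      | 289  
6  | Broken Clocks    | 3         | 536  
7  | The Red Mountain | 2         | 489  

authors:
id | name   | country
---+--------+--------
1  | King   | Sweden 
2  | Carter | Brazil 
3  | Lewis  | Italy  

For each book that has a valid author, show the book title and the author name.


INNER JOIN keeps only books rows whose author_id matches an id in authors. Walk through each book:
  - book 1 (The Last Train): author_id=1 -> matches King
  - book 2 (Hollow Hills): author_id=NULL, no match -> dropped
  - book 3 (The Old House): author_id=2 -> matches Carter
  - book 4 (Quiet Streets): author_id=2 -> matches Carter
  - book 5 (Midnight Sun): author_id=NULL, no match -> dropped
  - book 6 (Broken Clocks): author_id=3 -> matches Lewis
  - book 7 (The Red Mountain): author_id=2 -> matches Carter
So 2 of 7 rows are dropped.

SQL:
SELECT a.title, b.name AS author
FROM books a
INNER JOIN authors b ON a.author_id = b.id

Result:
title            | author
-----------------+-------
The Last Train   | King  
The Old House    | Carter
Quiet Streets    | Carter
Broken Clocks    | Lewis 
The Red Mountain | Carter


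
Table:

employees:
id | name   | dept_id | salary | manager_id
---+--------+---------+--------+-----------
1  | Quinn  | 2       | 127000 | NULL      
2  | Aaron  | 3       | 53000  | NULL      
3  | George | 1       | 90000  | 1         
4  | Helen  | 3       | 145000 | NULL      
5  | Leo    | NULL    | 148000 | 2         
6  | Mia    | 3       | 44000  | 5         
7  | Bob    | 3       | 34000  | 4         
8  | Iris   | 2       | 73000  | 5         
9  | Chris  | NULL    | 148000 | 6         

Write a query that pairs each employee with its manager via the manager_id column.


This is a self-join: employees is joined to a second copy of itself, matching each row's manager_id to another row's id. Use LEFT JOIN so rows with manager_id=NULL are kept.
  - employee 1 (Quinn): manager_id=NULL -> NULL
  - employee 2 (Aaron): manager_id=NULL -> NULL
  - employee 3 (George): manager_id=1 -> Quinn
  - employee 4 (Helen): manager_id=NULL -> NULL
  - employee 5 (Leo): manager_id=2 -> Aaron
  - employee 6 (Mia): manager_id=5 -> Leo
  - employee 7 (Bob): manager_id=4 -> Helen
  - employee 8 (Iris): manager_id=5 -> Leo
  - employee 9 (Chris): manager_id=6 -> Mia

SQL:
SELECT a.name AS item, b.name AS manager
FROM employees a
LEFT JOIN employees b ON a.manager_id = b.id

Result:
item   | manager
-------+--------
Quinn  | NULL   
Aaron  | NULL   
George | Quinn  
Helen  | NULL   
Leo    | Aaron  
Mia    | Leo    
Bob    | Helen  
Iris   | Leo    
Chris  | Mia    


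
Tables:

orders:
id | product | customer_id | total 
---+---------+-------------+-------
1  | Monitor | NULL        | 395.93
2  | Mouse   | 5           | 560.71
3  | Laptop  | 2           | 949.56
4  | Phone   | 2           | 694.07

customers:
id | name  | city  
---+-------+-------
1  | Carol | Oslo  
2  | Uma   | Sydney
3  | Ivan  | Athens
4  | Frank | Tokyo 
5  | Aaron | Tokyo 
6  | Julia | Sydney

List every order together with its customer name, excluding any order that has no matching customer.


INNER JOIN keeps only orders rows whose customer_id matches an id in customers. Walk through each order:
  - order 1 (Monitor): customer_id=NULL, no match -> dropped
  - order 2 (Mouse): customer_id=5 -> matches Aaron
  - order 3 (Laptop): customer_id=2 -> matches Uma
  - order 4 (Phone): customer_id=2 -> matches Uma
So 1 of 4 rows is dropped.

SQL:
SELECT a.product, b.name AS customer
FROM orders a
INNER JOIN customers b ON a.customer_id = b.id

Result:
product | customer
--------+---------
Mouse   | Aaron   
Laptop  | Uma     
Phone   | Uma     


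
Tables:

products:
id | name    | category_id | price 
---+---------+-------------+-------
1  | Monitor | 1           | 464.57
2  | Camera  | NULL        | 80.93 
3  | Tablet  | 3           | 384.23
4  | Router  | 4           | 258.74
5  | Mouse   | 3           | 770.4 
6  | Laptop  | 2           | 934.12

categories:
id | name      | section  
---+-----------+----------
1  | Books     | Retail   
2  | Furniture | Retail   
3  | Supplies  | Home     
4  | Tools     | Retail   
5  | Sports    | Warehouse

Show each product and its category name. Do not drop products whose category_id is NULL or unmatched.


LEFT JOIN keeps every row from products (the left table); where category_id has no match in categories, the category columns become NULL. Walk through each product:
  - product 1 (Monitor): category_id=1 -> matches Books
  - product 2 (Camera): category_id=NULL, no match -> kept with NULL
  - product 3 (Tablet): category_id=3 -> matches Supplies
  - product 4 (Router): category_id=4 -> matches Tools
  - product 5 (Mouse): category_id=3 -> matches Supplies
  - product 6 (Laptop): category_id=2 -> matches Furniture
All 6 rows appear; 1 has NULL category.

SQL:
SELECT a.name, b.name AS category
FROM products a
LEFT JOIN categories b ON a.category_id = b.id

Result:
name    | category 
--------+----------
Monitor | Books    
Camera  | NULL     
Tablet  | Supplies 
Router  | Tools    
Mouse   | Supplies 
Laptop  | Furniture


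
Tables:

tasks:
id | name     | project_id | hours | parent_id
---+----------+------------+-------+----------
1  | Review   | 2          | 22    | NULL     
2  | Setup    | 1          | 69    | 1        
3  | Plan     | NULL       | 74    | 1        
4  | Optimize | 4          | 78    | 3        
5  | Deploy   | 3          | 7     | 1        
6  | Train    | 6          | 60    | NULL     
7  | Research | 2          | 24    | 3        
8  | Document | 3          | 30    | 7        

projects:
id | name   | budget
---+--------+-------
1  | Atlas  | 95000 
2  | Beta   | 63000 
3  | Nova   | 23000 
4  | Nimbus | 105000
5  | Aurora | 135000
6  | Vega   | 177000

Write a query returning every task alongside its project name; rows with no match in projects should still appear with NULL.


LEFT JOIN keeps every row from tasks (the left table); where project_id has no match in projects, the project columns become NULL. Walk through each task:
  - task 1 (Review): project_id=2 -> matches Beta
  - task 2 (Setup): project_id=1 -> matches Atlas
  - task 3 (Plan): project_id=NULL, no match -> kept with NULL
  - task 4 (Optimize): project_id=4 -> matches Nimbus
  - task 5 (Deploy): project_id=3 -> matches Nova
  - task 6 (Train): project_id=6 -> matches Vega
  - task 7 (Research): project_id=2 -> matches Beta
  - task 8 (Document): project_id=3 -> matches Nova
All 8 rows appear; 1 has NULL project.

SQL:
SELECT a.name, b.name AS project
FROM tasks a
LEFT JOIN projects b ON a.project_id = b.id

Result:
name     | project
---------+--------
Review   | Beta   
Setup    | Atlas  
Plan     | NULL   
Optimize | Nimbus 
Deploy   | Nova   
Train    | Vega   
Research | Beta   
Document | Nova   


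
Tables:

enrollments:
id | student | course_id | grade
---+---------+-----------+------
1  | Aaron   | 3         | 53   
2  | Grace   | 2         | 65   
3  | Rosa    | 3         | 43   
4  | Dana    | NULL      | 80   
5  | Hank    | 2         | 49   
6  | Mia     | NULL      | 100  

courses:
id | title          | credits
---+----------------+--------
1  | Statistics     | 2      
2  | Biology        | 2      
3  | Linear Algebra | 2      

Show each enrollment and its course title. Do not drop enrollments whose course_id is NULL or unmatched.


LEFT JOIN keeps every row from enrollments (the left table); where course_id has no match in courses, the course columns become NULL. Walk through each enrollment:
  - enrollment 1 (Aaron): course_id=3 -> matches Linear Algebra
  - enrollment 2 (Grace): course_id=2 -> matches Biology
  - enrollment 3 (Rosa): course_id=3 -> matches Linear Algebra
  - enrollment 4 (Dana): course_id=NULL, no match -> kept with NULL
  - enrollment 5 (Hank): course_id=2 -> matches Biology
  - enrollment 6 (Mia): course_id=NULL, no match -> kept with NULL
All 6 rows appear; 2 have NULL course.

SQL:
SELECT a.student, b.title AS course
FROM enrollments a
LEFT JOIN courses b ON a.course_id = b.id

Result:
student | course        
--------+---------------
Aaron   | Linear Algebra
Grace   | Biology       
Rosa    | Linear Algebra
Dana    | NULL          
Hank    | Biology       
Mia     | NULL          


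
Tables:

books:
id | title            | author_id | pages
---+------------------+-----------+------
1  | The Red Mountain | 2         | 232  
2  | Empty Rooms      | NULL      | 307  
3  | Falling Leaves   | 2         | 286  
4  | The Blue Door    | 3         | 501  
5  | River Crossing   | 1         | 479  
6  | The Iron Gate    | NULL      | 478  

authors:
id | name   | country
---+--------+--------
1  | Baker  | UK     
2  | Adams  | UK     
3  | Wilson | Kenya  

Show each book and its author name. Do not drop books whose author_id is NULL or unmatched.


LEFT JOIN keeps every row from books (the left table); where author_id has no match in authors, the author columns become NULL. Walk through each book:
  - book 1 (The Red Mountain): author_id=2 -> matches Adams
  - book 2 (Empty Rooms): author_id=NULL, no match -> kept with NULL
  - book 3 (Falling Leaves): author_id=2 -> matches Adams
  - book 4 (The Blue Door): author_id=3 -> matches Wilson
  - book 5 (River Crossing): author_id=1 -> matches Baker
  - book 6 (The Iron Gate): author_id=NULL, no match -> kept with NULL
All 6 rows appear; 2 have NULL author.

SQL:
SELECT a.title, b.name AS author
FROM books a
LEFT JOIN authors b ON a.author_id = b.id

Result:
title            | author
-----------------+-------
The Red Mountain | Adams 
Empty Rooms      | NULL  
Falling Leaves   | Adams 
The Blue Door    | Wilson
River Crossing   | Baker 
The Iron Gate    | NULL  


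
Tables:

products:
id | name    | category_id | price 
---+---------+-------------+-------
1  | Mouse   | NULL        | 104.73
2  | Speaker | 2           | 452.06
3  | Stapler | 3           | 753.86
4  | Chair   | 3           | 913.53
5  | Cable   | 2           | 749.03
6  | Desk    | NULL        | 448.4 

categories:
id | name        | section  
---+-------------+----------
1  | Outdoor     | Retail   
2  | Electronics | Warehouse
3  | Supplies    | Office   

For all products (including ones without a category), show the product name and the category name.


LEFT JOIN keeps every row from products (the left table); where category_id has no match in categories, the category columns become NULL. Walk through each product:
  - product 1 (Mouse): category_id=NULL, no match -> kept with NULL
  - product 2 (Speaker): category_id=2 -> matches Electronics
  - product 3 (Stapler): category_id=3 -> matches Supplies
  - product 4 (Chair): category_id=3 -> matches Supplies
  - product 5 (Cable): category_id=2 -> matches Electronics
  - product 6 (Desk): category_id=NULL, no match -> kept with NULL
All 6 rows appear; 2 have NULL category.

SQL:
SELECT a.name, b.name AS category
FROM products a
LEFT JOIN categories b ON a.category_id = b.id

Result:
name    | category   
--------+------------
Mouse   | NULL       
Speaker | Electronics
Stapler | Supplies   
Chair   | Supplies   
Cable   | Electronics
Desk    | NULL       


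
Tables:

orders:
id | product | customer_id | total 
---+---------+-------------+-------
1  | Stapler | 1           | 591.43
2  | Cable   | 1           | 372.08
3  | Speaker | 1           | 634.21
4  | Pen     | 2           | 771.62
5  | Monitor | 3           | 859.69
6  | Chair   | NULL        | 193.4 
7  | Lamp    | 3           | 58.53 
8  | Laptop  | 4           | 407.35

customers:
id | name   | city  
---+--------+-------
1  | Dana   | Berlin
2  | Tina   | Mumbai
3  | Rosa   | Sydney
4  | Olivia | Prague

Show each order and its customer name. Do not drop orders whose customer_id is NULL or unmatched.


LEFT JOIN keeps every row from orders (the left table); where customer_id has no match in customers, the customer columns become NULL. Walk through each order:
  - order 1 (Stapler): customer_id=1 -> matches Dana
  - order 2 (Cable): customer_id=1 -> matches Dana
  - order 3 (Speaker): customer_id=1 -> matches Dana
  - order 4 (Pen): customer_id=2 -> matches Tina
  - order 5 (Monitor): customer_id=3 -> matches Rosa
  - order 6 (Chair): customer_id=NULL, no match -> kept with NULL
  - order 7 (Lamp): customer_id=3 -> matches Rosa
  - order 8 (Laptop): customer_id=4 -> matches Olivia
All 8 rows appear; 1 has NULL customer.

SQL:
SELECT a.product, b.name AS customer
FROM orders a
LEFT JOIN customers b ON a.customer_id = b.id

Result:
product | customer
--------+---------
Stapler | Dana    
Cable   | Dana    
Speaker | Dana    
Pen     | Tina    
Monitor | Rosa    
Chair   | NULL    
Lamp    | Rosa    
Laptop  | Olivia  


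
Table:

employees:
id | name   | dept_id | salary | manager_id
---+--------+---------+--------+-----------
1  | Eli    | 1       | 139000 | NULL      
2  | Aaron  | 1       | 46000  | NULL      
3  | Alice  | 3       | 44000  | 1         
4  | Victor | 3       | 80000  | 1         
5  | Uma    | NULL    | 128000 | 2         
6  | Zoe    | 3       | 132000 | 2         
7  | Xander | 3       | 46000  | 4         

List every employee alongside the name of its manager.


This is a self-join: employees is joined to a second copy of itself, matching each row's manager_id to another row's id. Use LEFT JOIN so rows with manager_id=NULL are kept.
  - employee 1 (Eli): manager_id=NULL -> NULL
  - employee 2 (Aaron): manager_id=NULL -> NULL
  - employee 3 (Alice): manager_id=1 -> Eli
  - employee 4 (Victor): manager_id=1 -> Eli
  - employee 5 (Uma): manager_id=2 -> Aaron
  - employee 6 (Zoe): manager_id=2 -> Aaron
  - employee 7 (Xander): manager_id=4 -> Victor

SQL:
SELECT a.name AS item, b.name AS manager
FROM employees a
LEFT JOIN employees b ON a.manager_id = b.id

Result:
item   | manager
-------+--------
Eli    | NULL   
Aaron  | NULL   
Alice  | Eli    
Victor | Eli    
Uma    | Aaron  
Zoe    | Aaron  
Xander | Victor 


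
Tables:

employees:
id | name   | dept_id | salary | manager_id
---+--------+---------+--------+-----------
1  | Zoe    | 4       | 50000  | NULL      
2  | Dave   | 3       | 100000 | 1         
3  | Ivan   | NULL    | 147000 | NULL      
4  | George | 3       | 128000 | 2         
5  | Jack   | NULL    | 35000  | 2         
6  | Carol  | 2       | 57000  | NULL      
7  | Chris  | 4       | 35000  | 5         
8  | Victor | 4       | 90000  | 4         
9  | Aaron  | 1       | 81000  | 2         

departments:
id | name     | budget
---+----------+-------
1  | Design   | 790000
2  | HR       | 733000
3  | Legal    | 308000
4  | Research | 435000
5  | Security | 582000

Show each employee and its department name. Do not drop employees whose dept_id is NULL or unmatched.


LEFT JOIN keeps every row from employees (the left table); where dept_id has no match in departments, the department columns become NULL. Walk through each employee:
  - employee 1 (Zoe): dept_id=4 -> matches Research
  - employee 2 (Dave): dept_id=3 -> matches Legal
  - employee 3 (Ivan): dept_id=NULL, no match -> kept with NULL
  - employee 4 (George): dept_id=3 -> matches Legal
  - employee 5 (Jack): dept_id=NULL, no match -> kept with NULL
  - employee 6 (Carol): dept_id=2 -> matches HR
  - employee 7 (Chris): dept_id=4 -> matches Research
  - employee 8 (Victor): dept_id=4 -> matches Research
  - employee 9 (Aaron): dept_id=1 -> matches Design
All 9 rows appear; 2 have NULL department.

SQL:
SELECT a.name, b.name AS department
FROM employees a
LEFT JOIN departments b ON a.dept_id = b.id

Result:
name   | department
-------+-----------
Zoe    | Research  
Dave   | Legal     
Ivan   | NULL      
George | Legal     
Jack   | NULL      
Carol  | HR        
Chris  | Research  
Victor | Research  
Aaron  | Design    


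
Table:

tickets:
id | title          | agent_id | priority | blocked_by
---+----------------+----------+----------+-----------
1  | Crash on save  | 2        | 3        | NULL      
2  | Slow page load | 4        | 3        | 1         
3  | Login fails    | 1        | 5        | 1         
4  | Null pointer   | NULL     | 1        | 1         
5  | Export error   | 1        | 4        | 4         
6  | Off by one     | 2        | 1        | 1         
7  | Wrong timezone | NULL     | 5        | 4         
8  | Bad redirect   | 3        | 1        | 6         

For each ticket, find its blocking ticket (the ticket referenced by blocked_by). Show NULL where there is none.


This is a self-join: tickets is joined to a second copy of itself, matching each row's blocked_by to another row's id. Use LEFT JOIN so rows with blocked_by=NULL are kept.
  - ticket 1 (Crash on save): blocked_by=NULL -> NULL
  - ticket 2 (Slow page load): blocked_by=1 -> Crash on save
  - ticket 3 (Login fails): blocked_by=1 -> Crash on save
  - ticket 4 (Null pointer): blocked_by=1 -> Crash on save
  - ticket 5 (Export error): blocked_by=4 -> Null pointer
  - ticket 6 (Off by one): blocked_by=1 -> Crash on save
  - ticket 7 (Wrong timezone): blocked_by=4 -> Null pointer
  - ticket 8 (Bad redirect): blocked_by=6 -> Off by one

SQL:
SELECT a.title AS item, b.title AS blocked_by
FROM tickets a
LEFT JOIN tickets b ON a.blocked_by = b.id

Result:
item           | blocked_by   
---------------+--------------
Crash on save  | NULL         
Slow page load | Crash on save
Login fails    | Crash on save
Null pointer   | Crash on save
Export error   | Null pointer 
Off by one     | Crash on save
Wrong timezone | Null pointer 
Bad redirect   | Off by one   


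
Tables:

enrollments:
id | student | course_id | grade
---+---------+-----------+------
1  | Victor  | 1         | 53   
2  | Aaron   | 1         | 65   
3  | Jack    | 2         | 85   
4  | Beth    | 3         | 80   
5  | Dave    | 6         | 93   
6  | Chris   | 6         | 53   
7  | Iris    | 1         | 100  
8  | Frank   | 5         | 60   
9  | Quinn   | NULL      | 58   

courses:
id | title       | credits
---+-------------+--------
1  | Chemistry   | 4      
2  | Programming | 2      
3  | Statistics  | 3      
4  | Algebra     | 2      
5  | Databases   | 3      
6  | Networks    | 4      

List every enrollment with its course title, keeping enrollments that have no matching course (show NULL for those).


LEFT JOIN keeps every row from enrollments (the left table); where course_id has no match in courses, the course columns become NULL. Walk through each enrollment:
  - enrollment 1 (Victor): course_id=1 -> matches Chemistry
  - enrollment 2 (Aaron): course_id=1 -> matches Chemistry
  - enrollment 3 (Jack): course_id=2 -> matches Programming
  - enrollment 4 (Beth): course_id=3 -> matches Statistics
  - enrollment 5 (Dave): course_id=6 -> matches Networks
  - enrollment 6 (Chris): course_id=6 -> matches Networks
  - enrollment 7 (Iris): course_id=1 -> matches Chemistry
  - enrollment 8 (Frank): course_id=5 -> matches Databases
  - enrollment 9 (Quinn): course_id=NULL, no match -> kept with NULL
All 9 rows appear; 1 has NULL course.

SQL:
SELECT a.student, b.title AS course
FROM enrollments a
LEFT JOIN courses b ON a.course_id = b.id

Result:
student | course     
--------+------------
Victor  | Chemistry  
Aaron   | Chemistry  
Jack    | Programming
Beth    | Statistics 
Dave    | Networks   
Chris   | Networks   
Iris    | Chemistry  
Frank   | Databases  
Quinn   | NULL       


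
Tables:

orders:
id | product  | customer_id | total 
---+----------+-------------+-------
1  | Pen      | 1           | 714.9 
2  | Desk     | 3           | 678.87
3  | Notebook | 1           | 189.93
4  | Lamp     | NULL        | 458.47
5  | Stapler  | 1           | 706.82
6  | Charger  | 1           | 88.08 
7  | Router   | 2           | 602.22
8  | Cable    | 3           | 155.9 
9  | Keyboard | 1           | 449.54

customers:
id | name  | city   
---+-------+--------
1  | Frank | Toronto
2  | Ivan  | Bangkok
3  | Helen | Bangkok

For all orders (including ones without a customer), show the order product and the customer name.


LEFT JOIN keeps every row from orders (the left table); where customer_id has no match in customers, the customer columns become NULL. Walk through each order:
  - order 1 (Pen): customer_id=1 -> matches Frank
  - order 2 (Desk): customer_id=3 -> matches Helen
  - order 3 (Notebook): customer_id=1 -> matches Frank
  - order 4 (Lamp): customer_id=NULL, no match -> kept with NULL
  - order 5 (Stapler): customer_id=1 -> matches Frank
  - order 6 (Charger): customer_id=1 -> matches Frank
  - order 7 (Router): customer_id=2 -> matches Ivan
  - order 8 (Cable): customer_id=3 -> matches Helen
  - order 9 (Keyboard): customer_id=1 -> matches Frank
All 9 rows appear; 1 has NULL customer.

SQL:
SELECT a.product, b.name AS customer
FROM orders a
LEFT JOIN customers b ON a.customer_id = b.id

Result:
product  | customer
---------+---------
Pen      | Frank   
Desk     | Helen   
Notebook | Frank   
Lamp     | NULL    
Stapler  | Frank   
Charger  | Frank   
Router   | Ivan    
Cable    | Helen   
Keyboard | Frank   


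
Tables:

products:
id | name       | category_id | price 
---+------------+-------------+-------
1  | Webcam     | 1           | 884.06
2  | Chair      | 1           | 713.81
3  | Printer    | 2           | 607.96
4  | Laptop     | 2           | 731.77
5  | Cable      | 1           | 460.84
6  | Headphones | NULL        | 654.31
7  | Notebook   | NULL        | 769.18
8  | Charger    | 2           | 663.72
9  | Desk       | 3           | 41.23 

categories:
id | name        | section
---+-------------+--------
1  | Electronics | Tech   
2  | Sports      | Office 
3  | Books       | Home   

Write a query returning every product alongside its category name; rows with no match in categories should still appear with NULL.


LEFT JOIN keeps every row from products (the left table); where category_id has no match in categories, the category columns become NULL. Walk through each product:
  - product 1 (Webcam): category_id=1 -> matches Electronics
  - product 2 (Chair): category_id=1 -> matches Electronics
  - product 3 (Printer): category_id=2 -> matches Sports
  - product 4 (Laptop): category_id=2 -> matches Sports
  - product 5 (Cable): category_id=1 -> matches Electronics
  - product 6 (Headphones): category_id=NULL, no match -> kept with NULL
  - product 7 (Notebook): category_id=NULL, no match -> kept with NULL
  - product 8 (Charger): category_id=2 -> matches Sports
  - product 9 (Desk): category_id=3 -> matches Books
All 9 rows appear; 2 have NULL category.

SQL:
SELECT a.name, b.name AS category
FROM products a
LEFT JOIN categories b ON a.category_id = b.id

Result:
name       | category   
-----------+------------
Webcam     | Electronics
Chair      | Electronics
Printer    | Sports     
Laptop     | Sports     
Cable      | Electronics
Headphones | NULL       
Notebook   | NULL       
Charger    | Sports     
Desk       | Books      


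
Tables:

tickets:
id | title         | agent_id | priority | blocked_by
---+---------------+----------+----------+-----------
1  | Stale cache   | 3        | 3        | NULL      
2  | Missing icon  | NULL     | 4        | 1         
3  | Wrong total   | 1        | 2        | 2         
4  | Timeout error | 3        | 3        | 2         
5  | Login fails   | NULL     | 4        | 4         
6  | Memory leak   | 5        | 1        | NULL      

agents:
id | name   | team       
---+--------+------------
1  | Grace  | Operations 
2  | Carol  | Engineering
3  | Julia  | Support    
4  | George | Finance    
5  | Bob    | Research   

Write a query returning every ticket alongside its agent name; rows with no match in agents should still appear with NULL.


LEFT JOIN keeps every row from tickets (the left table); where agent_id has no match in agents, the agent columns become NULL. Walk through each ticket:
  - ticket 1 (Stale cache): agent_id=3 -> matches Julia
  - ticket 2 (Missing icon): agent_id=NULL, no match -> kept with NULL
  - ticket 3 (Wrong total): agent_id=1 -> matches Grace
  - ticket 4 (Timeout error): agent_id=3 -> matches Julia
  - ticket 5 (Login fails): agent_id=NULL, no match -> kept with NULL
  - ticket 6 (Memory leak): agent_id=5 -> matches Bob
All 6 rows appear; 2 have NULL agent.

SQL:
SELECT a.title, b.name AS agent
FROM tickets a
LEFT JOIN agents b ON a.agent_id = b.id

Result:
title         | agent
--------------+------
Stale cache   | Julia
Missing icon  | NULL 
Wrong total   | Grace
Timeout error | Julia
Login fails   | NULL 
Memory leak   | Bob  


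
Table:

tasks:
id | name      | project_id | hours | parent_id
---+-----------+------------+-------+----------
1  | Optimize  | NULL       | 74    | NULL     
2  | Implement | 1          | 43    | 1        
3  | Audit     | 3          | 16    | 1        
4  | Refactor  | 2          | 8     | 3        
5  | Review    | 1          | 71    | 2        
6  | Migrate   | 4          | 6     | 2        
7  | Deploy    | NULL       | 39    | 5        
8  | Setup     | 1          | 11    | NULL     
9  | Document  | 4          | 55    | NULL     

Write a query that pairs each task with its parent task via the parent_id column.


This is a self-join: tasks is joined to a second copy of itself, matching each row's parent_id to another row's id. Use LEFT JOIN so rows with parent_id=NULL are kept.
  - task 1 (Optimize): parent_id=NULL -> NULL
  - task 2 (Implement): parent_id=1 -> Optimize
  - task 3 (Audit): parent_id=1 -> Optimize
  - task 4 (Refactor): parent_id=3 -> Audit
  - task 5 (Review): parent_id=2 -> Implement
  - task 6 (Migrate): parent_id=2 -> Implement
  - task 7 (Deploy): parent_id=5 -> Review
  - task 8 (Setup): parent_id=NULL -> NULL
  - task 9 (Document): parent_id=NULL -> NULL

SQL:
SELECT a.name AS item, b.name AS parent
FROM tasks a
LEFT JOIN tasks b ON a.parent_id = b.id

Result:
item      | parent   
----------+----------
Optimize  | NULL     
Implement | Optimize 
Audit     | Optimize 
Refactor  | Audit    
Review    | Implement
Migrate   | Implement
Deploy    | Review   
Setup     | NULL     
Document  | NULL     


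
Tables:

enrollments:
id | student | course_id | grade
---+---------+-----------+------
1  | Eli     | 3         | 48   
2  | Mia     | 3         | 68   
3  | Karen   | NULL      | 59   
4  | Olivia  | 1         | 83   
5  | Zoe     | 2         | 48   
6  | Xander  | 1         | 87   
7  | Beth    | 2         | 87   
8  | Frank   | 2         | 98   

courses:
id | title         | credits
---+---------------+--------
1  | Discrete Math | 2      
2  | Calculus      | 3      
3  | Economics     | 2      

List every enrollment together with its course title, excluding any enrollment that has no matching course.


INNER JOIN keeps only enrollments rows whose course_id matches an id in courses. Walk through each enrollment:
  - enrollment 1 (Eli): course_id=3 -> matches Economics
  - enrollment 2 (Mia): course_id=3 -> matches Economics
  - enrollment 3 (Karen): course_id=NULL, no match -> dropped
  - enrollment 4 (Olivia): course_id=1 -> matches Discrete Math
  - enrollment 5 (Zoe): course_id=2 -> matches Calculus
  - enrollment 6 (Xander): course_id=1 -> matches Discrete Math
  - enrollment 7 (Beth): course_id=2 -> matches Calculus
  - enrollment 8 (Frank): course_id=2 -> matches Calculus
So 1 of 8 rows is dropped.

SQL:
SELECT a.student, b.title AS course
FROM enrollments a
INNER JOIN courses b ON a.course_id = b.id

Result:
student | course       
--------+--------------
Eli     | Economics    
Mia     | Economics    
Olivia  | Discrete Math
Zoe     | Calculus     
Xander  | Discrete Math
Beth    | Calculus     
Frank   | Calculus     


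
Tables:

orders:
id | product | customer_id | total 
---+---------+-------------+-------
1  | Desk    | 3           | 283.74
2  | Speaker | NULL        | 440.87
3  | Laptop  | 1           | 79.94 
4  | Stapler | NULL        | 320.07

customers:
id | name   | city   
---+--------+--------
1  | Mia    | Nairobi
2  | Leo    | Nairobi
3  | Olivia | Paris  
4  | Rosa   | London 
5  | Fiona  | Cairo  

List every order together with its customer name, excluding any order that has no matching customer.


INNER JOIN keeps only orders rows whose customer_id matches an id in customers. Walk through each order:
  - order 1 (Desk): customer_id=3 -> matches Olivia
  - order 2 (Speaker): customer_id=NULL, no match -> dropped
  - order 3 (Laptop): customer_id=1 -> matches Mia
  - order 4 (Stapler): customer_id=NULL, no match -> dropped
So 2 of 4 rows are dropped.

SQL:
SELECT a.product, b.name AS customer
FROM orders a
INNER JOIN customers b ON a.customer_id = b.id

Result:
product | customer
--------+---------
Desk    | Olivia  
Laptop  | Mia     


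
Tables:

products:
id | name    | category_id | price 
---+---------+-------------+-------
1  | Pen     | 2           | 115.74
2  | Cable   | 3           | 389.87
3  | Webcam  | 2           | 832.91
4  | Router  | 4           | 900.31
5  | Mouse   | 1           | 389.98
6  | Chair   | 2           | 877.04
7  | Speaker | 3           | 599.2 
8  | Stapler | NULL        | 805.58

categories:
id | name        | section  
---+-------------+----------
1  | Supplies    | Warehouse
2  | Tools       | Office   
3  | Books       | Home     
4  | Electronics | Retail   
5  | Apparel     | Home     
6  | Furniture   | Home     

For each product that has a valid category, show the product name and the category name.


INNER JOIN keeps only products rows whose category_id matches an id in categories. Walk through each product:
  - product 1 (Pen): category_id=2 -> matches Tools
  - product 2 (Cable): category_id=3 -> matches Books
  - product 3 (Webcam): category_id=2 -> matches Tools
  - product 4 (Router): category_id=4 -> matches Electronics
  - product 5 (Mouse): category_id=1 -> matches Supplies
  - product 6 (Chair): category_id=2 -> matches Tools
  - product 7 (Speaker): category_id=3 -> matches Books
  - product 8 (Stapler): category_id=NULL, no match -> dropped
So 1 of 8 rows is dropped.

SQL:
SELECT a.name, b.name AS category
FROM products a
INNER JOIN categories b ON a.category_id = b.id

Result:
name    | category   
--------+------------
Pen     | Tools      
Cable   | Books      
Webcam  | Tools      
Router  | Electronics
Mouse   | Supplies   
Chair   | Tools      
Speaker | Books      


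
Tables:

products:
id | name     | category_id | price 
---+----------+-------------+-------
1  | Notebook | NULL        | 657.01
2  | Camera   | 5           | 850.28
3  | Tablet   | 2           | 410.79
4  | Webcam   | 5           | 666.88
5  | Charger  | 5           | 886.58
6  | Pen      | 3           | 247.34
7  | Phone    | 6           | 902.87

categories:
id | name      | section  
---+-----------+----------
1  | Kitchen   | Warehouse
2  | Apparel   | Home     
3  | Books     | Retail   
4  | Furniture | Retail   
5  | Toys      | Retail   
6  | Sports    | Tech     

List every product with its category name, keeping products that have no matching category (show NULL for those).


LEFT JOIN keeps every row from products (the left table); where category_id has no match in categories, the category columns become NULL. Walk through each product:
  - product 1 (Notebook): category_id=NULL, no match -> kept with NULL
  - product 2 (Camera): category_id=5 -> matches Toys
  - product 3 (Tablet): category_id=2 -> matches Apparel
  - product 4 (Webcam): category_id=5 -> matches Toys
  - product 5 (Charger): category_id=5 -> matches Toys
  - product 6 (Pen): category_id=3 -> matches Books
  - product 7 (Phone): category_id=6 -> matches Sports
All 7 rows appear; 1 has NULL category.

SQL:
SELECT a.name, b.name AS category
FROM products a
LEFT JOIN categories b ON a.category_id = b.id

Result:
name     | category
---------+---------
Notebook | NULL    
Camera   | Toys    
Tablet   | Apparel 
Webcam   | Toys    
Charger  | Toys    
Pen      | Books   
Phone    | Sports  


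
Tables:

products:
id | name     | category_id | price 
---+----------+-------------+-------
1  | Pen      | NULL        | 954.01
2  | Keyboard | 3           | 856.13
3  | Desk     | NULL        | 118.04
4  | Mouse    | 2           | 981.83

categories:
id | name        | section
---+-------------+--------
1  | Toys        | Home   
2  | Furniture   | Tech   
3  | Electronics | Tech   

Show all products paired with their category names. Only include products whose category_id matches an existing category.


INNER JOIN keeps only products rows whose category_id matches an id in categories. Walk through each product:
  - product 1 (Pen): category_id=NULL, no match -> dropped
  - product 2 (Keyboard): category_id=3 -> matches Electronics
  - product 3 (Desk): category_id=NULL, no match -> dropped
  - product 4 (Mouse): category_id=2 -> matches Furniture
So 2 of 4 rows are dropped.

SQL:
SELECT a.name, b.name AS category
FROM products a
INNER JOIN categories b ON a.category_id = b.id

Result:
name     | category   
---------+------------
Keyboard | Electronics
Mouse    | Furniture  


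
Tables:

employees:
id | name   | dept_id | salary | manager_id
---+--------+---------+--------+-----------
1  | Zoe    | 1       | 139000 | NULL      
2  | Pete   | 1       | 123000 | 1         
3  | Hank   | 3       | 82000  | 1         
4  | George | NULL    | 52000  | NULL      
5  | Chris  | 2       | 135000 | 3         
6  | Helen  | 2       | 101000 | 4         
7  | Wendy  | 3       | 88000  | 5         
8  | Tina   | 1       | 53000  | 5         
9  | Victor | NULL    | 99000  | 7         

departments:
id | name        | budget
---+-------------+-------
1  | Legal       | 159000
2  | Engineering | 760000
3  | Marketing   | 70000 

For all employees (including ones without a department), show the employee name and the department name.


LEFT JOIN keeps every row from employees (the left table); where dept_id has no match in departments, the department columns become NULL. Walk through each employee:
  - employee 1 (Zoe): dept_id=1 -> matches Legal
  - employee 2 (Pete): dept_id=1 -> matches Legal
  - employee 3 (Hank): dept_id=3 -> matches Marketing
  - employee 4 (George): dept_id=NULL, no match -> kept with NULL
  - employee 5 (Chris): dept_id=2 -> matches Engineering
  - employee 6 (Helen): dept_id=2 -> matches Engineering
  - employee 7 (Wendy): dept_id=3 -> matches Marketing
  - employee 8 (Tina): dept_id=1 -> matches Legal
  - employee 9 (Victor): dept_id=NULL, no match -> kept with NULL
All 9 rows appear; 2 have NULL department.

SQL:
SELECT a.name, b.name AS department
FROM employees a
LEFT JOIN departments b ON a.dept_id = b.id

Result:
name   | department 
-------+------------
Zoe    | Legal      
Pete   | Legal      
Hank   | Marketing  
George | NULL       
Chris  | Engineering
Helen  | Engineering
Wendy  | Marketing  
Tina   | Legal      
Victor | NULL       


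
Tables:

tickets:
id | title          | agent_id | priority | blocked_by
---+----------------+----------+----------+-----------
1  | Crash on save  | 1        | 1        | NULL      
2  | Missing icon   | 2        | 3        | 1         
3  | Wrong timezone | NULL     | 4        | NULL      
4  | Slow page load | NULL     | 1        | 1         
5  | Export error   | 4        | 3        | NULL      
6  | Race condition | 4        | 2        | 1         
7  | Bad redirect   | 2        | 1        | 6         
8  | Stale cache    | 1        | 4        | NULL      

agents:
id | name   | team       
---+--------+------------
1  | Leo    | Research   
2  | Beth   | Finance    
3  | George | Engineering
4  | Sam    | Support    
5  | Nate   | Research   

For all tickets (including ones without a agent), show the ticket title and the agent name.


LEFT JOIN keeps every row from tickets (the left table); where agent_id has no match in agents, the agent columns become NULL. Walk through each ticket:
  - ticket 1 (Crash on save): agent_id=1 -> matches Leo
  - ticket 2 (Missing icon): agent_id=2 -> matches Beth
  - ticket 3 (Wrong timezone): agent_id=NULL, no match -> kept with NULL
  - ticket 4 (Slow page load): agent_id=NULL, no match -> kept with NULL
  - ticket 5 (Export error): agent_id=4 -> matches Sam
  - ticket 6 (Race condition): agent_id=4 -> matches Sam
  - ticket 7 (Bad redirect): agent_id=2 -> matches Beth
  - ticket 8 (Stale cache): agent_id=1 -> matches Leo
All 8 rows appear; 2 have NULL agent.

SQL:
SELECT a.title, b.name AS agent
FROM tickets a
LEFT JOIN agents b ON a.agent_id = b.id

Result:
title          | agent
---------------+------
Crash on save  | Leo  
Missing icon   | Beth 
Wrong timezone | NULL 
Slow page load | NULL 
Export error   | Sam  
Race condition | Sam  
Bad redirect   | Beth 
Stale cache    | Leo  


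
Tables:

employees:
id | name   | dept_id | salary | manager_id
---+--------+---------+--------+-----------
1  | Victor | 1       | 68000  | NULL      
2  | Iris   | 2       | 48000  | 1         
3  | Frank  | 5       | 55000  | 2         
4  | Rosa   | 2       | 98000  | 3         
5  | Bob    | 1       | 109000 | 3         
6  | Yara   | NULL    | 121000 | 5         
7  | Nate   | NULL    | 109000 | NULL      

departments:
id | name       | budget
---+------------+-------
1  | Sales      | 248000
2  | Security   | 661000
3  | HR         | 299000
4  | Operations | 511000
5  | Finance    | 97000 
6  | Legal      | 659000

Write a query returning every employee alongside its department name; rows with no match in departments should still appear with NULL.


LEFT JOIN keeps every row from employees (the left table); where dept_id has no match in departments, the department columns become NULL. Walk through each employee:
  - employee 1 (Victor): dept_id=1 -> matches Sales
  - employee 2 (Iris): dept_id=2 -> matches Security
  - employee 3 (Frank): dept_id=5 -> matches Finance
  - employee 4 (Rosa): dept_id=2 -> matches Security
  - employee 5 (Bob): dept_id=1 -> matches Sales
  - employee 6 (Yara): dept_id=NULL, no match -> kept with NULL
  - employee 7 (Nate): dept_id=NULL, no match -> kept with NULL
All 7 rows appear; 2 have NULL department.

SQL:
SELECT a.name, b.name AS department
FROM employees a
LEFT JOIN departments b ON a.dept_id = b.id

Result:
name   | department
-------+-----------
Victor | Sales     
Iris   | Security  
Frank  | Finance   
Rosa   | Security  
Bob    | Sales     
Yara   | NULL      
Nate   | NULL      
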